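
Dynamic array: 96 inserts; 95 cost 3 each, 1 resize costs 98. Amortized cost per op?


Formula: Amortized cost = Total cost / Operations
Total cost = (95 * 3) + (1 * 98)
Total cost = 285 + 98 = 383
Amortized = 383 / 96 = 3.9896

3.9896


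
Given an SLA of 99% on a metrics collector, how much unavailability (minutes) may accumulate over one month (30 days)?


Formula: allowed downtime = period * (100 - SLA) / 100
Period (month (30 days)) = 43200 minutes
Unavailability fraction = (100 - 99.0) / 100
Allowed downtime = 43200 * (100 - 99.0) / 100
Allowed downtime = 432.0 minutes

432.0 minutes


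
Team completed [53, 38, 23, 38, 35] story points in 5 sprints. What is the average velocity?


Formula: Avg velocity = Total points / Number of sprints
Points: [53, 38, 23, 38, 35]
Sum = 53 + 38 + 23 + 38 + 35 = 187
Avg velocity = 187 / 5 = 37.4 points/sprint

37.4 points/sprint


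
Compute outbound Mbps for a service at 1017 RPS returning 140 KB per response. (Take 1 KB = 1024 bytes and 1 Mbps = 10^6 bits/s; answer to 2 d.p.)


Formula: Mbps = payload_bytes * RPS * 8 / 1e6
Payload per request = 140 KB = 140 * 1024 = 143360 bytes
Total bytes/sec = 143360 * 1017 = 145797120
Total bits/sec = 145797120 * 8 = 1166376960
Mbps = 1166376960 / 1e6 = 1166.38

1166.38 Mbps


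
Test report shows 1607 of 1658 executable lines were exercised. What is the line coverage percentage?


Coverage = covered / total * 100
Coverage = 1607 / 1658 * 100
Coverage = 96.92%

96.92%


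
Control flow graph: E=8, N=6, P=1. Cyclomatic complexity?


Formula: V(G) = E - N + 2P
V(G) = 8 - 6 + 2*1
V(G) = 2 + 2
V(G) = 4

4


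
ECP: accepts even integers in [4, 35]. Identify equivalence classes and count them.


Constraint: even integers in [4, 35]
Class 1: x < 4 — out-of-range invalid
Class 2: x in [4,35] but odd — wrong type invalid
Class 3: x in [4,35] and even — valid
Class 4: x > 35 — out-of-range invalid
Total equivalence classes: 4

4 equivalence classes


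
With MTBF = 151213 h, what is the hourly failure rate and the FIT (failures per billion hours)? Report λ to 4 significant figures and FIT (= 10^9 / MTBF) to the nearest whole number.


Formula: λ = 1 / MTBF; FIT = λ × 1e9 = 1e9 / MTBF
λ = 1 / 151213 ≈ 6.613e-06 failures/hour
FIT = 1e9 / 151213 ≈ 6613 failures per 1e9 hours (nearest whole number)

λ = 6.613e-06 /h, FIT = 6613


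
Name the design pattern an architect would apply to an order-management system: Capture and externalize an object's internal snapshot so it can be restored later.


This matches the Memento pattern

Memento


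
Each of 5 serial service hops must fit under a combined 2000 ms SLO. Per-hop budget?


Formula: per_stage = total_budget / stages
per_stage = 2000 / 5
per_stage = 400.0 ms

400.0 ms


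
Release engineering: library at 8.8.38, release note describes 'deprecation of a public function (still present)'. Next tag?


Current: 8.8.38
Change category: 'deprecation of a public function (still present)' → minor bump
SemVer rule: minor bump → increment MINOR, reset PATCH to 0 (MAJOR unchanged)
New: 8.9.0

8.9.0


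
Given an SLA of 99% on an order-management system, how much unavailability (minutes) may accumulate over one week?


Formula: allowed downtime = period * (100 - SLA) / 100
Period (week) = 10080 minutes
Unavailability fraction = (100 - 99.0) / 100
Allowed downtime = 10080 * (100 - 99.0) / 100
Allowed downtime = 100.8 minutes

100.8 minutes


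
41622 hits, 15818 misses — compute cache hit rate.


Formula: hit rate = hits / (hits + misses) * 100
hit rate = 41622 / (41622 + 15818) * 100
hit rate = 41622 / 57440 * 100
hit rate = 72.46%

72.46%


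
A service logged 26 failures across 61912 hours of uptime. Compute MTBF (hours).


Formula: MTBF = Total operating time / Number of failures
MTBF = 61912 / 26
MTBF = 2381.23 hours

2381.23 hours


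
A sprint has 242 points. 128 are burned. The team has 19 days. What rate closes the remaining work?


Formula: Required rate = Remaining points / Days left
Remaining = 242 - 128 = 114 points
Required rate = 114 / 19 = 6.0 points/day

6.0 points/day


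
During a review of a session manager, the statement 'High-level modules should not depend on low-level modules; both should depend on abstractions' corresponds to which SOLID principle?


This describes the Dependency Inversion Principle (DIP)

Dependency Inversion Principle (DIP)


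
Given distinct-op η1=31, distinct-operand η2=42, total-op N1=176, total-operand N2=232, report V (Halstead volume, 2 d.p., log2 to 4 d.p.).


Formula: V = N * log2(η), where N = N1 + N2 and η = η1 + η2
η = 31 + 42 = 73
N = 176 + 232 = 408
log2(73) ≈ 6.1898
V = 408 * 6.1898 = 2525.44

2525.44


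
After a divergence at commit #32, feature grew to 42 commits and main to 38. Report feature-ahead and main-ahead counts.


Common ancestor: commit #32
feature commits after divergence: 42 - 32 = 10
main commits after divergence: 38 - 32 = 6
feature is 10 commits ahead of main
main is 6 commits ahead of feature

feature ahead: 10, main ahead: 6


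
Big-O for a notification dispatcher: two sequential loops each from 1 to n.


Reasoning: sequential dominates: O(n) + O(n) = O(n)
Complexity: O(n)

O(n)


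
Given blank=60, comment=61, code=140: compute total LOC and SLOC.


Total LOC = blank + comment + code
Total LOC = 60 + 61 + 140 = 261
SLOC (source only) = code = 140

Total LOC: 261, SLOC: 140


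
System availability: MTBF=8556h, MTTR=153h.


Availability = MTBF / (MTBF + MTTR)
Availability = 8556 / (8556 + 153)
Availability = 8556 / 8709
Availability = 98.2432%

98.2432%


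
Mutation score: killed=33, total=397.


Mutation score = killed / total * 100
Mutation score = 33 / 397 * 100
Mutation score = 8.31%

8.31%


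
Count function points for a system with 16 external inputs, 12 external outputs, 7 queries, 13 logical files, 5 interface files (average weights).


UFP = EI*4 + EO*5 + EQ*4 + ILF*10 + EIF*7
UFP = 16*4 + 12*5 + 7*4 + 13*10 + 5*7
UFP = 64 + 60 + 28 + 130 + 35
UFP = 317

317


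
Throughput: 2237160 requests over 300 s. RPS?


Formula: throughput = requests / seconds
throughput = 2237160 / 300
throughput = 7457.2 requests/second

7457.2 requests/second


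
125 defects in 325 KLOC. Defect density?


Defect density = defects / KLOC
Defect density = 125 / 325
Defect density = 0.385 defects/KLOC

0.385 defects/KLOC


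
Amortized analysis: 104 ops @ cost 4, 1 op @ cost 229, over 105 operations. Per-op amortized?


Formula: Amortized cost = Total cost / Operations
Total cost = (104 * 4) + (1 * 229)
Total cost = 416 + 229 = 645
Amortized = 645 / 105 = 6.1429

6.1429


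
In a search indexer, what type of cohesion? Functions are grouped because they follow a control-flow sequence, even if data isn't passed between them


Reasoning: Grouped by order of execution within a routine, not by data flow
Type: Procedural cohesion

Procedural cohesion


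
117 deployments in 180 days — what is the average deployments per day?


Formula: deployments per day = releases / days
= 117 / 180
= 0.65 deploys/day
(equivalently, 4.55 deploys/week)

0.65 deploys/day


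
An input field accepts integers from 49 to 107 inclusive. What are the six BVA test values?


Range: [49, 107]
Boundaries: just below min, min, min+1, max-1, max, just above max
Values: [48, 49, 50, 106, 107, 108]

[48, 49, 50, 106, 107, 108]


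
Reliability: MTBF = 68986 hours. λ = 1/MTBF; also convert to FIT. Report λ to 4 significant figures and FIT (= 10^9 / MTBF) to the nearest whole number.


Formula: λ = 1 / MTBF; FIT = λ × 1e9 = 1e9 / MTBF
λ = 1 / 68986 ≈ 1.450e-05 failures/hour
FIT = 1e9 / 68986 ≈ 14496 failures per 1e9 hours (nearest whole number)

λ = 1.450e-05 /h, FIT = 14496


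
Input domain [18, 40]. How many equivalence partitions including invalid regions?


Valid range: [18, 40]
Class 1: x < 18 — invalid
Class 2: 18 ≤ x ≤ 40 — valid
Class 3: x > 40 — invalid
Total equivalence classes: 3

3 equivalence classes


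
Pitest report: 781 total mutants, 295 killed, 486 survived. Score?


Mutation score = killed / total * 100
Mutation score = 295 / 781 * 100
Mutation score = 37.77%

37.77%


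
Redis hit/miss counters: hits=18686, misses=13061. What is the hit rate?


Formula: hit rate = hits / (hits + misses) * 100
hit rate = 18686 / (18686 + 13061) * 100
hit rate = 18686 / 31747 * 100
hit rate = 58.86%

58.86%


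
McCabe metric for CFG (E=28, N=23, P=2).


Formula: V(G) = E - N + 2P
V(G) = 28 - 23 + 2*2
V(G) = 5 + 4
V(G) = 9

9


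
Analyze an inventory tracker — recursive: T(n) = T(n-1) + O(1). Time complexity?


Reasoning: linear recursion with constant work per frame
Complexity: O(n)

O(n)


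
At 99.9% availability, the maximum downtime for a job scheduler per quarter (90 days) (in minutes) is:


Formula: allowed downtime = period * (100 - SLA) / 100
Period (quarter (90 days)) = 129600 minutes
Unavailability fraction = (100 - 99.9) / 100
Allowed downtime = 129600 * (100 - 99.9) / 100
Allowed downtime = 129.6 minutes

129.6 minutes


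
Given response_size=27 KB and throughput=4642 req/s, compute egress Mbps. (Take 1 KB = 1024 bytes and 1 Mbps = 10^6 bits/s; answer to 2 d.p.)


Formula: Mbps = payload_bytes * RPS * 8 / 1e6
Payload per request = 27 KB = 27 * 1024 = 27648 bytes
Total bytes/sec = 27648 * 4642 = 128342016
Total bits/sec = 128342016 * 8 = 1026736128
Mbps = 1026736128 / 1e6 = 1026.74

1026.74 Mbps


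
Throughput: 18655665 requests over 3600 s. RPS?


Formula: throughput = requests / seconds
throughput = 18655665 / 3600
throughput = 5182.13 requests/second

5182.13 requests/second


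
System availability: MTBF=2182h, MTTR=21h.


Availability = MTBF / (MTBF + MTTR)
Availability = 2182 / (2182 + 21)
Availability = 2182 / 2203
Availability = 99.0468%

99.0468%


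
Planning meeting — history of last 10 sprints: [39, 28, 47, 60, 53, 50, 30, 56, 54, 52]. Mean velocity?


Formula: Avg velocity = Total points / Number of sprints
Points: [39, 28, 47, 60, 53, 50, 30, 56, 54, 52]
Sum = 39 + 28 + 47 + 60 + 53 + 50 + 30 + 56 + 54 + 52 = 469
Avg velocity = 469 / 10 = 46.9 points/sprint

46.9 points/sprint


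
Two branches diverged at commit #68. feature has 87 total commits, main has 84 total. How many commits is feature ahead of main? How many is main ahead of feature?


Common ancestor: commit #68
feature commits after divergence: 87 - 68 = 19
main commits after divergence: 84 - 68 = 16
feature is 19 commits ahead of main
main is 16 commits ahead of feature

feature ahead: 19, main ahead: 16


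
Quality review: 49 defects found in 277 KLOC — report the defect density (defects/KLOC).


Defect density = defects / KLOC
Defect density = 49 / 277
Defect density = 0.177 defects/KLOC

0.177 defects/KLOC


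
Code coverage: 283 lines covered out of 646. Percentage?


Coverage = covered / total * 100
Coverage = 283 / 646 * 100
Coverage = 43.81%

43.81%


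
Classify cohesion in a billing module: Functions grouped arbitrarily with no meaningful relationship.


Reasoning: Worst: random grouping
Type: Coincidental cohesion

Coincidental cohesion


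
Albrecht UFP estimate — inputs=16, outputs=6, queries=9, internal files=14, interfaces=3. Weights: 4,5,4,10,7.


UFP = EI*4 + EO*5 + EQ*4 + ILF*10 + EIF*7
UFP = 16*4 + 6*5 + 9*4 + 14*10 + 3*7
UFP = 64 + 30 + 36 + 140 + 21
UFP = 291

291


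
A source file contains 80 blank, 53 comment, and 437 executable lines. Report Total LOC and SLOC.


Total LOC = blank + comment + code
Total LOC = 80 + 53 + 437 = 570
SLOC (source only) = code = 437

Total LOC: 570, SLOC: 437


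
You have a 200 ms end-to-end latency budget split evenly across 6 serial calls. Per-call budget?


Formula: per_stage = total_budget / stages
per_stage = 200 / 6
per_stage = 33.33 ms

33.33 ms


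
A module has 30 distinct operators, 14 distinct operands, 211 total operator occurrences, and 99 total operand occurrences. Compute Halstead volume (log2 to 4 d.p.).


Formula: V = N * log2(η), where N = N1 + N2 and η = η1 + η2
η = 30 + 14 = 44
N = 211 + 99 = 310
log2(44) ≈ 5.4594
V = 310 * 5.4594 = 1692.41

1692.41


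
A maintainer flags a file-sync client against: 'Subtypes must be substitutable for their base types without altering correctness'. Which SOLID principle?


This describes the Liskov Substitution Principle (LSP)

Liskov Substitution Principle (LSP)


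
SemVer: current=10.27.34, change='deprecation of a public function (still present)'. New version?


Current: 10.27.34
Change category: 'deprecation of a public function (still present)' → minor bump
SemVer rule: minor bump → increment MINOR, reset PATCH to 0 (MAJOR unchanged)
New: 10.28.0

10.28.0


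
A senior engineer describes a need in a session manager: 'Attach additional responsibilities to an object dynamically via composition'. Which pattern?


This matches the Decorator pattern

Decorator


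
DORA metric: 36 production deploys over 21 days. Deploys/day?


Formula: deployments per day = releases / days
= 36 / 21
= 1.714 deploys/day
(equivalently, 12.0 deploys/week)

1.714 deploys/day


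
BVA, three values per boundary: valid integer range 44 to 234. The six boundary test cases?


Range: [44, 234]
Boundaries: just below min, min, min+1, max-1, max, just above max
Values: [43, 44, 45, 233, 234, 235]

[43, 44, 45, 233, 234, 235]


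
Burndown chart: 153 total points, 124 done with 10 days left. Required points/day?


Formula: Required rate = Remaining points / Days left
Remaining = 153 - 124 = 29 points
Required rate = 29 / 10 = 2.9 points/day

2.9 points/day


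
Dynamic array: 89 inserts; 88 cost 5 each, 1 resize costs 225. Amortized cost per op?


Formula: Amortized cost = Total cost / Operations
Total cost = (88 * 5) + (1 * 225)
Total cost = 440 + 225 = 665
Amortized = 665 / 89 = 7.4719

7.4719


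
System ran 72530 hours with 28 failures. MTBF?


Formula: MTBF = Total operating time / Number of failures
MTBF = 72530 / 28
MTBF = 2590.36 hours

2590.36 hours


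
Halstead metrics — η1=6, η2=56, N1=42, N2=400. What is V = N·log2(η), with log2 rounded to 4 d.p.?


Formula: V = N * log2(η), where N = N1 + N2 and η = η1 + η2
η = 6 + 56 = 62
N = 42 + 400 = 442
log2(62) ≈ 5.9542
V = 442 * 5.9542 = 2631.76

2631.76


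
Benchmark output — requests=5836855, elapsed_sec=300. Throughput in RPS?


Formula: throughput = requests / seconds
throughput = 5836855 / 300
throughput = 19456.18 requests/second

19456.18 requests/second


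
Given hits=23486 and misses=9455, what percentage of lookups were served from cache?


Formula: hit rate = hits / (hits + misses) * 100
hit rate = 23486 / (23486 + 9455) * 100
hit rate = 23486 / 32941 * 100
hit rate = 71.3%

71.3%


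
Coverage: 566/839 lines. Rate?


Coverage = covered / total * 100
Coverage = 566 / 839 * 100
Coverage = 67.46%

67.46%


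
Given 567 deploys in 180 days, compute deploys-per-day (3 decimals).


Formula: deployments per day = releases / days
= 567 / 180
= 3.15 deploys/day
(equivalently, 22.05 deploys/week)

3.15 deploys/day


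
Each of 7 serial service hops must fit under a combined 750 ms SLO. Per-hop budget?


Formula: per_stage = total_budget / stages
per_stage = 750 / 7
per_stage = 107.14 ms

107.14 ms


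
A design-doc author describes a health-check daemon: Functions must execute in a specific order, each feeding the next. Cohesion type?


Reasoning: Output of one is input to next
Type: Sequential cohesion

Sequential cohesion


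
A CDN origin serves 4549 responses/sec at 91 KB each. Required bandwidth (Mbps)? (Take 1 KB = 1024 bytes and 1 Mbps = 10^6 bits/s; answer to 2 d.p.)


Formula: Mbps = payload_bytes * RPS * 8 / 1e6
Payload per request = 91 KB = 91 * 1024 = 93184 bytes
Total bytes/sec = 93184 * 4549 = 423894016
Total bits/sec = 423894016 * 8 = 3391152128
Mbps = 3391152128 / 1e6 = 3391.15

3391.15 Mbps


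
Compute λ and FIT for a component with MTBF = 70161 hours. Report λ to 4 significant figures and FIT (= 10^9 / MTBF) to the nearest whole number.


Formula: λ = 1 / MTBF; FIT = λ × 1e9 = 1e9 / MTBF
λ = 1 / 70161 ≈ 1.425e-05 failures/hour
FIT = 1e9 / 70161 ≈ 14253 failures per 1e9 hours (nearest whole number)

λ = 1.425e-05 /h, FIT = 14253


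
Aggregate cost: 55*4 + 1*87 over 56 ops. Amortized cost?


Formula: Amortized cost = Total cost / Operations
Total cost = (55 * 4) + (1 * 87)
Total cost = 220 + 87 = 307
Amortized = 307 / 56 = 5.4821

5.4821


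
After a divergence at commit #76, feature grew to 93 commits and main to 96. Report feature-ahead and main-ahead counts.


Common ancestor: commit #76
feature commits after divergence: 93 - 76 = 17
main commits after divergence: 96 - 76 = 20
feature is 17 commits ahead of main
main is 20 commits ahead of feature

feature ahead: 17, main ahead: 20


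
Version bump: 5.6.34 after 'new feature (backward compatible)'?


Current: 5.6.34
Change category: 'new feature (backward compatible)' → minor bump
SemVer rule: minor bump → increment MINOR, reset PATCH to 0 (MAJOR unchanged)
New: 5.7.0

5.7.0


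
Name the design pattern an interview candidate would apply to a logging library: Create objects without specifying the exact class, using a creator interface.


This matches the Factory Method pattern

Factory Method


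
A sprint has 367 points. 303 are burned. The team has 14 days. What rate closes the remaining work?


Formula: Required rate = Remaining points / Days left
Remaining = 367 - 303 = 64 points
Required rate = 64 / 14 = 4.57 points/day

4.57 points/day


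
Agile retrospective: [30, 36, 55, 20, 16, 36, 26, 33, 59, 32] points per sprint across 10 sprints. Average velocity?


Formula: Avg velocity = Total points / Number of sprints
Points: [30, 36, 55, 20, 16, 36, 26, 33, 59, 32]
Sum = 30 + 36 + 55 + 20 + 16 + 36 + 26 + 33 + 59 + 32 = 343
Avg velocity = 343 / 10 = 34.3 points/sprint

34.3 points/sprint


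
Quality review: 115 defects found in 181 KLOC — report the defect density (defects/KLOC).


Defect density = defects / KLOC
Defect density = 115 / 181
Defect density = 0.635 defects/KLOC

0.635 defects/KLOC


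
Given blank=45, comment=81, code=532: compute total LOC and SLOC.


Total LOC = blank + comment + code
Total LOC = 45 + 81 + 532 = 658
SLOC (source only) = code = 532

Total LOC: 658, SLOC: 532


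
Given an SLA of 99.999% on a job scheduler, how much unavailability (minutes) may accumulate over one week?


Formula: allowed downtime = period * (100 - SLA) / 100
Period (week) = 10080 minutes
Unavailability fraction = (100 - 99.999) / 100
Allowed downtime = 10080 * (100 - 99.999) / 100
Allowed downtime = 0.1008 minutes

0.1008 minutes


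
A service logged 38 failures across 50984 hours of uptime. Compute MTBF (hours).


Formula: MTBF = Total operating time / Number of failures
MTBF = 50984 / 38
MTBF = 1341.68 hours

1341.68 hours


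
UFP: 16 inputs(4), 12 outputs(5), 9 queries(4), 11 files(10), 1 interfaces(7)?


UFP = EI*4 + EO*5 + EQ*4 + ILF*10 + EIF*7
UFP = 16*4 + 12*5 + 9*4 + 11*10 + 1*7
UFP = 64 + 60 + 36 + 110 + 7
UFP = 277

277


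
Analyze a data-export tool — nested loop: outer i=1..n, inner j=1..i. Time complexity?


Reasoning: triangle: n(n+1)/2 ~ n^2/2
Complexity: O(n^2)

O(n^2)


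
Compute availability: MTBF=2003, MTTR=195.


Availability = MTBF / (MTBF + MTTR)
Availability = 2003 / (2003 + 195)
Availability = 2003 / 2198
Availability = 91.1283%

91.1283%


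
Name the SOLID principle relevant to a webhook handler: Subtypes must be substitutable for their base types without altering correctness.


This describes the Liskov Substitution Principle (LSP)

Liskov Substitution Principle (LSP)


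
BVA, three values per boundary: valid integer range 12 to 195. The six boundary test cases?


Range: [12, 195]
Boundaries: just below min, min, min+1, max-1, max, just above max
Values: [11, 12, 13, 194, 195, 196]

[11, 12, 13, 194, 195, 196]


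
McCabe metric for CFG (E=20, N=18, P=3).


Formula: V(G) = E - N + 2P
V(G) = 20 - 18 + 2*3
V(G) = 2 + 6
V(G) = 8

8


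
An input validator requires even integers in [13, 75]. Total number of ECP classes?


Constraint: even integers in [13, 75]
Class 1: x < 13 — out-of-range invalid
Class 2: x in [13,75] but odd — wrong type invalid
Class 3: x in [13,75] and even — valid
Class 4: x > 75 — out-of-range invalid
Total equivalence classes: 4

4 equivalence classes


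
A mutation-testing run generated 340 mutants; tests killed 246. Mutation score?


Mutation score = killed / total * 100
Mutation score = 246 / 340 * 100
Mutation score = 72.35%

72.35%


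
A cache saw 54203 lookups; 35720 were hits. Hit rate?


Formula: hit rate = hits / (hits + misses) * 100
hit rate = 35720 / (35720 + 18483) * 100
hit rate = 35720 / 54203 * 100
hit rate = 65.9%

65.9%


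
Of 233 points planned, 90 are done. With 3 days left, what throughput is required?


Formula: Required rate = Remaining points / Days left
Remaining = 233 - 90 = 143 points
Required rate = 143 / 3 = 47.67 points/day

47.67 points/day


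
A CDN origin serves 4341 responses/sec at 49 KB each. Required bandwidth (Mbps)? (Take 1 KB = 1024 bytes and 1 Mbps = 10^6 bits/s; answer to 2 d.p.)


Formula: Mbps = payload_bytes * RPS * 8 / 1e6
Payload per request = 49 KB = 49 * 1024 = 50176 bytes
Total bytes/sec = 50176 * 4341 = 217814016
Total bits/sec = 217814016 * 8 = 1742512128
Mbps = 1742512128 / 1e6 = 1742.51

1742.51 Mbps


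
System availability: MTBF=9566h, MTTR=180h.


Availability = MTBF / (MTBF + MTTR)
Availability = 9566 / (9566 + 180)
Availability = 9566 / 9746
Availability = 98.1531%

98.1531%


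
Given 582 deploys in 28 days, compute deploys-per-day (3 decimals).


Formula: deployments per day = releases / days
= 582 / 28
= 20.786 deploys/day
(equivalently, 145.5 deploys/week)

20.786 deploys/day


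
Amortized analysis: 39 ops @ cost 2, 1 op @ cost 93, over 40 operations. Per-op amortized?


Formula: Amortized cost = Total cost / Operations
Total cost = (39 * 2) + (1 * 93)
Total cost = 78 + 93 = 171
Amortized = 171 / 40 = 4.275

4.275


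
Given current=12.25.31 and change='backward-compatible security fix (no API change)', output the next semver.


Current: 12.25.31
Change category: 'backward-compatible security fix (no API change)' → patch bump
SemVer rule: patch bump → increment PATCH (MAJOR and MINOR unchanged)
New: 12.25.32

12.25.32


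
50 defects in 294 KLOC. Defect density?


Defect density = defects / KLOC
Defect density = 50 / 294
Defect density = 0.17 defects/KLOC

0.17 defects/KLOC


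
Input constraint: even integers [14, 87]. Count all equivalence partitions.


Constraint: even integers in [14, 87]
Class 1: x < 14 — out-of-range invalid
Class 2: x in [14,87] but odd — wrong type invalid
Class 3: x in [14,87] and even — valid
Class 4: x > 87 — out-of-range invalid
Total equivalence classes: 4

4 equivalence classes


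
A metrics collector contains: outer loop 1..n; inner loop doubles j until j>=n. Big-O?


Reasoning: linear outer times logarithmic inner
Complexity: O(n log n)

O(n log n)


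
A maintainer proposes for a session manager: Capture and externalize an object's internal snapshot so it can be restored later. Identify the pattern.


This matches the Memento pattern

Memento


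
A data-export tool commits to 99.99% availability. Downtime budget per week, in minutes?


Formula: allowed downtime = period * (100 - SLA) / 100
Period (week) = 10080 minutes
Unavailability fraction = (100 - 99.99) / 100
Allowed downtime = 10080 * (100 - 99.99) / 100
Allowed downtime = 1.008 minutes

1.008 minutes


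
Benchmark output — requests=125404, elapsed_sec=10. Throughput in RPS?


Formula: throughput = requests / seconds
throughput = 125404 / 10
throughput = 12540.4 requests/second

12540.4 requests/second


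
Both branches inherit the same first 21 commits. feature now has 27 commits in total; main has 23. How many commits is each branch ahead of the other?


Common ancestor: commit #21
feature commits after divergence: 27 - 21 = 6
main commits after divergence: 23 - 21 = 2
feature is 6 commits ahead of main
main is 2 commits ahead of feature

feature ahead: 6, main ahead: 2


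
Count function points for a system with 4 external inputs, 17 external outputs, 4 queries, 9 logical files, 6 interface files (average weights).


UFP = EI*4 + EO*5 + EQ*4 + ILF*10 + EIF*7
UFP = 4*4 + 17*5 + 4*4 + 9*10 + 6*7
UFP = 16 + 85 + 16 + 90 + 42
UFP = 249

249


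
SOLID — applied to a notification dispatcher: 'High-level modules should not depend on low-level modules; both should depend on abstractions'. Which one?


This describes the Dependency Inversion Principle (DIP)

Dependency Inversion Principle (DIP)


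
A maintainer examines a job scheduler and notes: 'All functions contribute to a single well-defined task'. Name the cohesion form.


Reasoning: Best: single purpose
Type: Functional cohesion

Functional cohesion


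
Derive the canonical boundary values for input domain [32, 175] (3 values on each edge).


Range: [32, 175]
Boundaries: just below min, min, min+1, max-1, max, just above max
Values: [31, 32, 33, 174, 175, 176]

[31, 32, 33, 174, 175, 176]


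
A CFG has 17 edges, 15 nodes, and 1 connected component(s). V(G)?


Formula: V(G) = E - N + 2P
V(G) = 17 - 15 + 2*1
V(G) = 2 + 2
V(G) = 4

4


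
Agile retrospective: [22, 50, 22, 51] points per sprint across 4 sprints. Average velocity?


Formula: Avg velocity = Total points / Number of sprints
Points: [22, 50, 22, 51]
Sum = 22 + 50 + 22 + 51 = 145
Avg velocity = 145 / 4 = 36.25 points/sprint

36.25 points/sprint


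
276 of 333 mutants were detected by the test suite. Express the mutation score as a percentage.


Mutation score = killed / total * 100
Mutation score = 276 / 333 * 100
Mutation score = 82.88%

82.88%


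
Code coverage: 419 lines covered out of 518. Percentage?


Coverage = covered / total * 100
Coverage = 419 / 518 * 100
Coverage = 80.89%

80.89%


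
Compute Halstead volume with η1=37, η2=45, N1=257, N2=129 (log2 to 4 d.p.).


Formula: V = N * log2(η), where N = N1 + N2 and η = η1 + η2
η = 37 + 45 = 82
N = 257 + 129 = 386
log2(82) ≈ 6.3576
V = 386 * 6.3576 = 2454.03

2454.03


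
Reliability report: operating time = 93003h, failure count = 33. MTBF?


Formula: MTBF = Total operating time / Number of failures
MTBF = 93003 / 33
MTBF = 2818.27 hours

2818.27 hours


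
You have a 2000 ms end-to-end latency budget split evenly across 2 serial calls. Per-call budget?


Formula: per_stage = total_budget / stages
per_stage = 2000 / 2
per_stage = 1000.0 ms

1000.0 ms


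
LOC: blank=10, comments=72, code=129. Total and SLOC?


Total LOC = blank + comment + code
Total LOC = 10 + 72 + 129 = 211
SLOC (source only) = code = 129

Total LOC: 211, SLOC: 129


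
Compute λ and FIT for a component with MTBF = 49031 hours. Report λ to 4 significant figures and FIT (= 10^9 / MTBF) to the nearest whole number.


Formula: λ = 1 / MTBF; FIT = λ × 1e9 = 1e9 / MTBF
λ = 1 / 49031 ≈ 2.040e-05 failures/hour
FIT = 1e9 / 49031 ≈ 20395 failures per 1e9 hours (nearest whole number)

λ = 2.040e-05 /h, FIT = 20395


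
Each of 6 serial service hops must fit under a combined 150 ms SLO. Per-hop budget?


Formula: per_stage = total_budget / stages
per_stage = 150 / 6
per_stage = 25.0 ms

25.0 ms


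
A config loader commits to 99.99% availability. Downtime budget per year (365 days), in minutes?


Formula: allowed downtime = period * (100 - SLA) / 100
Period (year (365 days)) = 525600 minutes
Unavailability fraction = (100 - 99.99) / 100
Allowed downtime = 525600 * (100 - 99.99) / 100
Allowed downtime = 52.56 minutes

52.56 minutes


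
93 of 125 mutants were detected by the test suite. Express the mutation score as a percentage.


Mutation score = killed / total * 100
Mutation score = 93 / 125 * 100
Mutation score = 74.4%

74.4%


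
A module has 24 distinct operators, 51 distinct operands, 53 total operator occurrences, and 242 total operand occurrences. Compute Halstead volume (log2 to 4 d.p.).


Formula: V = N * log2(η), where N = N1 + N2 and η = η1 + η2
η = 24 + 51 = 75
N = 53 + 242 = 295
log2(75) ≈ 6.2288
V = 295 * 6.2288 = 1837.50

1837.50


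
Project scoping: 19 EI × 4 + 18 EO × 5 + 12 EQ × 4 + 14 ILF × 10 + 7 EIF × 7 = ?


UFP = EI*4 + EO*5 + EQ*4 + ILF*10 + EIF*7
UFP = 19*4 + 18*5 + 12*4 + 14*10 + 7*7
UFP = 76 + 90 + 48 + 140 + 49
UFP = 403

403


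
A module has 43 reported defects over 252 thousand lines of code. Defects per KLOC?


Defect density = defects / KLOC
Defect density = 43 / 252
Defect density = 0.171 defects/KLOC

0.171 defects/KLOC


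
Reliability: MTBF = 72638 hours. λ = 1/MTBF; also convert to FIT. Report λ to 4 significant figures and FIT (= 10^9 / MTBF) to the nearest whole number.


Formula: λ = 1 / MTBF; FIT = λ × 1e9 = 1e9 / MTBF
λ = 1 / 72638 ≈ 1.377e-05 failures/hour
FIT = 1e9 / 72638 ≈ 13767 failures per 1e9 hours (nearest whole number)

λ = 1.377e-05 /h, FIT = 13767


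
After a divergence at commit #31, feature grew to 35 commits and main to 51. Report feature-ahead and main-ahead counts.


Common ancestor: commit #31
feature commits after divergence: 35 - 31 = 4
main commits after divergence: 51 - 31 = 20
feature is 4 commits ahead of main
main is 20 commits ahead of feature

feature ahead: 4, main ahead: 20


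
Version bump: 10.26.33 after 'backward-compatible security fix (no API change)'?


Current: 10.26.33
Change category: 'backward-compatible security fix (no API change)' → patch bump
SemVer rule: patch bump → increment PATCH (MAJOR and MINOR unchanged)
New: 10.26.34

10.26.34


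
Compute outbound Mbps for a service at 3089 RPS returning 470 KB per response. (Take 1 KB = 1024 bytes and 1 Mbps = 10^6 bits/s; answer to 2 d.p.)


Formula: Mbps = payload_bytes * RPS * 8 / 1e6
Payload per request = 470 KB = 470 * 1024 = 481280 bytes
Total bytes/sec = 481280 * 3089 = 1486673920
Total bits/sec = 1486673920 * 8 = 11893391360
Mbps = 11893391360 / 1e6 = 11893.39

11893.39 Mbps


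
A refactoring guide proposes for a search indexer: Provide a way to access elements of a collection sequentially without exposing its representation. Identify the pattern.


This matches the Iterator pattern

Iterator


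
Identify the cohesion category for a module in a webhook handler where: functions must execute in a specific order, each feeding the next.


Reasoning: Output of one is input to next
Type: Sequential cohesion

Sequential cohesion


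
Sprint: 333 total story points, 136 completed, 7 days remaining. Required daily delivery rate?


Formula: Required rate = Remaining points / Days left
Remaining = 333 - 136 = 197 points
Required rate = 197 / 7 = 28.14 points/day

28.14 points/day


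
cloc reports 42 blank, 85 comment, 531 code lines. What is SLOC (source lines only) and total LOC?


Total LOC = blank + comment + code
Total LOC = 42 + 85 + 531 = 658
SLOC (source only) = code = 531

Total LOC: 658, SLOC: 531


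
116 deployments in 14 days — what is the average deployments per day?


Formula: deployments per day = releases / days
= 116 / 14
= 8.286 deploys/day
(equivalently, 58.0 deploys/week)

8.286 deploys/day


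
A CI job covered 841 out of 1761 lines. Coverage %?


Coverage = covered / total * 100
Coverage = 841 / 1761 * 100
Coverage = 47.76%

47.76%


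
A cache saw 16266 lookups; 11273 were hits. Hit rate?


Formula: hit rate = hits / (hits + misses) * 100
hit rate = 11273 / (11273 + 4993) * 100
hit rate = 11273 / 16266 * 100
hit rate = 69.3%

69.3%


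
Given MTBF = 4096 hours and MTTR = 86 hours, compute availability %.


Availability = MTBF / (MTBF + MTTR)
Availability = 4096 / (4096 + 86)
Availability = 4096 / 4182
Availability = 97.9436%

97.9436%


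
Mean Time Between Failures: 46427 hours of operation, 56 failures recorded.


Formula: MTBF = Total operating time / Number of failures
MTBF = 46427 / 56
MTBF = 829.05 hours

829.05 hours


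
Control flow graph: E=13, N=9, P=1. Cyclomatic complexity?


Formula: V(G) = E - N + 2P
V(G) = 13 - 9 + 2*1
V(G) = 4 + 2
V(G) = 6

6


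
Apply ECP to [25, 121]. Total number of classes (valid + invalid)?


Valid range: [25, 121]
Class 1: x < 25 — invalid
Class 2: 25 ≤ x ≤ 121 — valid
Class 3: x > 121 — invalid
Total equivalence classes: 3

3 equivalence classes


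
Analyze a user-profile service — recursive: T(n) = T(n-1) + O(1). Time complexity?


Reasoning: linear recursion with constant work per frame
Complexity: O(n)

O(n)


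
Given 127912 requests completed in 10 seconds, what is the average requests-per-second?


Formula: throughput = requests / seconds
throughput = 127912 / 10
throughput = 12791.2 requests/second

12791.2 requests/second


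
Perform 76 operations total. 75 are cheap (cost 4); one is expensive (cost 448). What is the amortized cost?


Formula: Amortized cost = Total cost / Operations
Total cost = (75 * 4) + (1 * 448)
Total cost = 300 + 448 = 748
Amortized = 748 / 76 = 9.8421

9.8421


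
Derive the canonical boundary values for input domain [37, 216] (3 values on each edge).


Range: [37, 216]
Boundaries: just below min, min, min+1, max-1, max, just above max
Values: [36, 37, 38, 215, 216, 217]

[36, 37, 38, 215, 216, 217]


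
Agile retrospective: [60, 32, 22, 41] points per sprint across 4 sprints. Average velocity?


Formula: Avg velocity = Total points / Number of sprints
Points: [60, 32, 22, 41]
Sum = 60 + 32 + 22 + 41 = 155
Avg velocity = 155 / 4 = 38.75 points/sprint

38.75 points/sprint


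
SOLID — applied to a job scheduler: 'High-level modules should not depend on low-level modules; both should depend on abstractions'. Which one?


This describes the Dependency Inversion Principle (DIP)

Dependency Inversion Principle (DIP)


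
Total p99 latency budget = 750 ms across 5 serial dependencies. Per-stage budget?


Formula: per_stage = total_budget / stages
per_stage = 750 / 5
per_stage = 150.0 ms

150.0 ms


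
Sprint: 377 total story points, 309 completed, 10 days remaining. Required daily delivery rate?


Formula: Required rate = Remaining points / Days left
Remaining = 377 - 309 = 68 points
Required rate = 68 / 10 = 6.8 points/day

6.8 points/day


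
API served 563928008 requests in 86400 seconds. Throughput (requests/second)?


Formula: throughput = requests / seconds
throughput = 563928008 / 86400
throughput = 6526.94 requests/second

6526.94 requests/second


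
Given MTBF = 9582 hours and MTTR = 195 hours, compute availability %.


Availability = MTBF / (MTBF + MTTR)
Availability = 9582 / (9582 + 195)
Availability = 9582 / 9777
Availability = 98.0055%

98.0055%


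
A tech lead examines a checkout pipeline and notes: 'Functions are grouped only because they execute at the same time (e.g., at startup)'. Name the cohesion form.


Reasoning: Related by timing only
Type: Temporal cohesion

Temporal cohesion


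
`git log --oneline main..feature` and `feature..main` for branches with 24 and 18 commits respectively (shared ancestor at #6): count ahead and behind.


Common ancestor: commit #6
feature commits after divergence: 24 - 6 = 18
main commits after divergence: 18 - 6 = 12
feature is 18 commits ahead of main
main is 12 commits ahead of feature

feature ahead: 18, main ahead: 12


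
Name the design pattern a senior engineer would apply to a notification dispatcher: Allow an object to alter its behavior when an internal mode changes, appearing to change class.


This matches the State pattern

State


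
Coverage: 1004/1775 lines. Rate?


Coverage = covered / total * 100
Coverage = 1004 / 1775 * 100
Coverage = 56.56%

56.56%


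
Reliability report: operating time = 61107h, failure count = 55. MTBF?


Formula: MTBF = Total operating time / Number of failures
MTBF = 61107 / 55
MTBF = 1111.04 hours

1111.04 hours


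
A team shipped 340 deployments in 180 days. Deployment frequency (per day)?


Formula: deployments per day = releases / days
= 340 / 180
= 1.889 deploys/day
(equivalently, 13.22 deploys/week)

1.889 deploys/day


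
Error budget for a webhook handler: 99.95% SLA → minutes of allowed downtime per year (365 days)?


Formula: allowed downtime = period * (100 - SLA) / 100
Period (year (365 days)) = 525600 minutes
Unavailability fraction = (100 - 99.95) / 100
Allowed downtime = 525600 * (100 - 99.95) / 100
Allowed downtime = 262.8 minutes

262.8 minutes


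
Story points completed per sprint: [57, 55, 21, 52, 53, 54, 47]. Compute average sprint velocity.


Formula: Avg velocity = Total points / Number of sprints
Points: [57, 55, 21, 52, 53, 54, 47]
Sum = 57 + 55 + 21 + 52 + 53 + 54 + 47 = 339
Avg velocity = 339 / 7 = 48.43 points/sprint

48.43 points/sprint


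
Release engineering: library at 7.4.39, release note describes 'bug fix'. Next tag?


Current: 7.4.39
Change category: 'bug fix' → patch bump
SemVer rule: patch bump → increment PATCH (MAJOR and MINOR unchanged)
New: 7.4.40

7.4.40


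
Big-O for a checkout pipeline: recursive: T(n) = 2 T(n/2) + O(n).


Reasoning: master theorem case 2 (merge-sort recurrence)
Complexity: O(n log n)

O(n log n)


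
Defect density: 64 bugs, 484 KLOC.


Defect density = defects / KLOC
Defect density = 64 / 484
Defect density = 0.132 defects/KLOC

0.132 defects/KLOC


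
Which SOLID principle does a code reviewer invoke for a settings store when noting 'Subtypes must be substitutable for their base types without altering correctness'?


This describes the Liskov Substitution Principle (LSP)

Liskov Substitution Principle (LSP)


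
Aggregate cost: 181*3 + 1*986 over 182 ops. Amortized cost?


Formula: Amortized cost = Total cost / Operations
Total cost = (181 * 3) + (1 * 986)
Total cost = 543 + 986 = 1529
Amortized = 1529 / 182 = 8.4011

8.4011


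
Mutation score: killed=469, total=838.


Mutation score = killed / total * 100
Mutation score = 469 / 838 * 100
Mutation score = 55.97%

55.97%


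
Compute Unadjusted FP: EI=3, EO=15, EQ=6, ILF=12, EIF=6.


UFP = EI*4 + EO*5 + EQ*4 + ILF*10 + EIF*7
UFP = 3*4 + 15*5 + 6*4 + 12*10 + 6*7
UFP = 12 + 75 + 24 + 120 + 42
UFP = 273

273


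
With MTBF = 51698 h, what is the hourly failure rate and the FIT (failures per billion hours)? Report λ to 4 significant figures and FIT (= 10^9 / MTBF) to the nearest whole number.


Formula: λ = 1 / MTBF; FIT = λ × 1e9 = 1e9 / MTBF
λ = 1 / 51698 ≈ 1.934e-05 failures/hour
FIT = 1e9 / 51698 ≈ 19343 failures per 1e9 hours (nearest whole number)

λ = 1.934e-05 /h, FIT = 19343


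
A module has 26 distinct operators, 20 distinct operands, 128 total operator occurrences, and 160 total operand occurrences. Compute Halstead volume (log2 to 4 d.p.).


Formula: V = N * log2(η), where N = N1 + N2 and η = η1 + η2
η = 26 + 20 = 46
N = 128 + 160 = 288
log2(46) ≈ 5.5236
V = 288 * 5.5236 = 1590.80

1590.80


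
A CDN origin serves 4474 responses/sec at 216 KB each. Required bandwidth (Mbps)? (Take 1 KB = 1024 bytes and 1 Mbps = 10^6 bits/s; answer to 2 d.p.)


Formula: Mbps = payload_bytes * RPS * 8 / 1e6
Payload per request = 216 KB = 216 * 1024 = 221184 bytes
Total bytes/sec = 221184 * 4474 = 989577216
Total bits/sec = 989577216 * 8 = 7916617728
Mbps = 7916617728 / 1e6 = 7916.62

7916.62 Mbps
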